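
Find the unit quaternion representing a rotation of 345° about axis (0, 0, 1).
-0.9914 + 0.1305k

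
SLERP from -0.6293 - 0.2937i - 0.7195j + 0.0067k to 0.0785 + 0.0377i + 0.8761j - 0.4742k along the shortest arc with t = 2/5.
-0.4398 - 0.2057i - 0.848j + 0.2124k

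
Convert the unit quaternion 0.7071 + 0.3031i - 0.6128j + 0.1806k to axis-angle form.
axis = (0.4286, -0.8666, 0.2554), θ = π/2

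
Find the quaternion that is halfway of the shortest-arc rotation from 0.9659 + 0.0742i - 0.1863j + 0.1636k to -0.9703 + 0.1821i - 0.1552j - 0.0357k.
0.9931 - 0.0553i - 0.016j + 0.1022k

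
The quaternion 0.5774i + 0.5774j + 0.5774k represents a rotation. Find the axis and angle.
axis = (√3/3, √3/3, √3/3), θ = π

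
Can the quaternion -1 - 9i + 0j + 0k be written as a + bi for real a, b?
Yes. The quaternion -1 - 9i has j- and k-coefficients y = z = 0, so it lies in the complex subalgebra spanned by 1 and i.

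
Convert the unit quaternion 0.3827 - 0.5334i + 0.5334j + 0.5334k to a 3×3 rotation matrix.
[[-0.1381, -0.9773, -0.1608], [-0.1608, -0.1381, 0.9773], [-0.9773, 0.1608, -0.1381]]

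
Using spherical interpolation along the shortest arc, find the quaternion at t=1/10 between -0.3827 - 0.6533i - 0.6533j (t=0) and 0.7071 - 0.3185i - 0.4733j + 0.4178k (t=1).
-0.2704 - 0.669i - 0.69j + 0.0568k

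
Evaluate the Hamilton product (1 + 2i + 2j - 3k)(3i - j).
-4 - 10j - 8k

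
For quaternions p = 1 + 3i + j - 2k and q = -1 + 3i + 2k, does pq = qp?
No: pq = -6 + 2i - 13j + k ≠ -6 - 2i + 11j + 7k = qp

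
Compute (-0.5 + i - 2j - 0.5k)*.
-0.5 - i + 2j + 0.5k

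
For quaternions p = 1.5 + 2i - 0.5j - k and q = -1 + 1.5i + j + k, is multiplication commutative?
No: pq = -3 + 0.75i - 1.5j + 5.25k ≠ -3 - 0.25i + 5.5j - 0.25k = qp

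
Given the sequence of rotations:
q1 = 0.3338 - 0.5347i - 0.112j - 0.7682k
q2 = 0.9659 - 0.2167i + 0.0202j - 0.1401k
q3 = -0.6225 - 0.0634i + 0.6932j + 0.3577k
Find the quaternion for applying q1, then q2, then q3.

q2 · q1 = 0.1012 - 0.62i - 0.193j - 0.7537k
q3 · q2 · q1 = 0.3011 - 0.0739i - 0.0793j + 0.9474k
0.3011 - 0.0739i - 0.0793j + 0.9474k


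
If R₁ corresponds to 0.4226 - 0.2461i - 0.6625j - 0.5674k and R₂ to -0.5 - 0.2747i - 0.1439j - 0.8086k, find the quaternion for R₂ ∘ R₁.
-0.833 - 0.4471i + 0.3136j + 0.0886k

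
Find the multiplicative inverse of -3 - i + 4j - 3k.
-0.0857 + 0.0286i - 0.1143j + 0.0857k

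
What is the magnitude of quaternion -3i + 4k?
5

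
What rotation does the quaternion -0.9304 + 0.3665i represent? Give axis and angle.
axis = (1, 0, 0), θ = 317°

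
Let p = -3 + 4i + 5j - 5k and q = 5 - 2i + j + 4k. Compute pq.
8 + 51i + 16j - 23k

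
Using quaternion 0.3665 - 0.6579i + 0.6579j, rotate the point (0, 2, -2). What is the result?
(-2.696, -0.696, 0.498)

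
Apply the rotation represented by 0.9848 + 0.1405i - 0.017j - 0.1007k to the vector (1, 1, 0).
(1.173, 0.737, 0.285)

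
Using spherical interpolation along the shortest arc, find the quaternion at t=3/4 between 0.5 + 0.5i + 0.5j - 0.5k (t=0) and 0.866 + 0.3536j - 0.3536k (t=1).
0.8054 + 0.1341i + 0.4082j - 0.4082k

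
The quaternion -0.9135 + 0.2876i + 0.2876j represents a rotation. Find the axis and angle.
axis = (√2/2, √2/2, 0), θ = 312°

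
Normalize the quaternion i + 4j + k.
0.2357i + 0.9428j + 0.2357k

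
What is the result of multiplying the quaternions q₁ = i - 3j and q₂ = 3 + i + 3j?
8 + 3i - 9j + 6k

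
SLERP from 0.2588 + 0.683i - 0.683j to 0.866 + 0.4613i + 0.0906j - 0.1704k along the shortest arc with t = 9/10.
0.8422 + 0.5151i + 0.0016j - 0.1595k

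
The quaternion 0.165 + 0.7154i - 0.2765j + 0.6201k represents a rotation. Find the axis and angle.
axis = (0.7253, -0.2803, 0.6287), θ = 161°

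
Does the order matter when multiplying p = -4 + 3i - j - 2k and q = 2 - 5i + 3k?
Yes: pq = 13 + 23i - j - 21k ≠ 13 + 29i - 3j - 11k = qp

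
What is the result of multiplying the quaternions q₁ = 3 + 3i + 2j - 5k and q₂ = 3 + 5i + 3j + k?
-7 + 41i - 13j - 13k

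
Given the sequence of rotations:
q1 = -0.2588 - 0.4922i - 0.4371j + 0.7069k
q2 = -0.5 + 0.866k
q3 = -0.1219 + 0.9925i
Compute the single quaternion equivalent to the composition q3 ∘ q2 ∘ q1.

q2 · q1 = -0.4828 + 0.6246i - 0.2077j - 0.5776k
q3 · q2 · q1 = -0.5611 - 0.5553i + 0.5986j - 0.1357k
-0.5611 - 0.5553i + 0.5986j - 0.1357k


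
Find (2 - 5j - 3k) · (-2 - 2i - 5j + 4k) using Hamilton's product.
-17 - 39i + 6j + 4k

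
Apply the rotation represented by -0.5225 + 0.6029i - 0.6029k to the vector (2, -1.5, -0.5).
(1.855, 1.626, -0.645)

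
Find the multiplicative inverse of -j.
j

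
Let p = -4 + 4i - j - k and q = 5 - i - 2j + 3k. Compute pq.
-15 + 19i - 8j - 26k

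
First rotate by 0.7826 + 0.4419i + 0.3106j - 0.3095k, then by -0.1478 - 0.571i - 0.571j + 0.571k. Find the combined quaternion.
0.4907 - 0.5128i - 0.4172j + 0.5676k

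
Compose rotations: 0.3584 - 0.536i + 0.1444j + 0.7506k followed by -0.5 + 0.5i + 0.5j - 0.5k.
0.3919 + 0.8947i - 0.0003j - 0.2143k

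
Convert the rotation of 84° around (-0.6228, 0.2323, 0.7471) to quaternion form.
0.7431 - 0.4167i + 0.1554j + 0.4999k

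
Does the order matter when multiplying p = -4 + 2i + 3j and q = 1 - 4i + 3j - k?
Yes: pq = -5 + 15i - 7j + 22k ≠ -5 + 21i - 11j - 14k = qp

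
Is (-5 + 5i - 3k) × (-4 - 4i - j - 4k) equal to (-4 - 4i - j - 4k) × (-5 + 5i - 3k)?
No: pq = 28 - 3i + 37j + 27k ≠ 28 + 3i - 27j + 37k = qp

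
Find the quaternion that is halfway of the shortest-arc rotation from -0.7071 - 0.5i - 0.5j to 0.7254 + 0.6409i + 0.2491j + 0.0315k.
-0.7239 - 0.5765i - 0.3786j - 0.0159k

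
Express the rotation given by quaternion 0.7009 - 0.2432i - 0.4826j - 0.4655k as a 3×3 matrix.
[[0.1008, 0.8873, -0.4501], [-0.4178, 0.4483, 0.7902], [0.9029, 0.1084, 0.4159]]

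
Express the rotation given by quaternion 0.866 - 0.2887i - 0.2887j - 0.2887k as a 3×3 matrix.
[[0.6666, 0.6667, -0.3333], [-0.3333, 0.6666, 0.6667], [0.6667, -0.3333, 0.6666]]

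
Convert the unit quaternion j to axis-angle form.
axis = (0, 1, 0), θ = π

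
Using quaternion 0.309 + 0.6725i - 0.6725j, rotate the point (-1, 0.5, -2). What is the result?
(0.283, 1.783, 1.41)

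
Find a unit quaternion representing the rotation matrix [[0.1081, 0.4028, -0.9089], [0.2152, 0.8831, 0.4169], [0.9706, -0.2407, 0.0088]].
0.7071 - 0.2325i - 0.6645j - 0.0663k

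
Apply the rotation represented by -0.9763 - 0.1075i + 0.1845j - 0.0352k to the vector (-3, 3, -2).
(-2.408, 3.282, -2.33)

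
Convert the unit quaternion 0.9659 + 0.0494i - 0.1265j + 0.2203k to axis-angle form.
axis = (0.1909, -0.4888, 0.8513), θ = π/6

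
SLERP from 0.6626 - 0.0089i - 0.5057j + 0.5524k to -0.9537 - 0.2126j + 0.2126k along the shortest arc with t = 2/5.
0.9264 - 0.0062i - 0.2494j + 0.2819k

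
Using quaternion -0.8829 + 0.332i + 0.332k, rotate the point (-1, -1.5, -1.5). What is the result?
(-1.99, -1.132, -0.51)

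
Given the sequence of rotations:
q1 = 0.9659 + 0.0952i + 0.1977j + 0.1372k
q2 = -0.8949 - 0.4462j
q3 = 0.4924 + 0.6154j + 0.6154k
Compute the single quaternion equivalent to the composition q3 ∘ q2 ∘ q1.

q2 · q1 = -0.7762 - 0.1464i - 0.6079j - 0.0803k
q3 · q2 · q1 = 0.0413 + 0.2526i - 0.8671j - 0.4271k
0.0413 + 0.2526i - 0.8671j - 0.4271k


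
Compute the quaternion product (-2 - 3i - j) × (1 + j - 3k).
-1 - 12j + 3k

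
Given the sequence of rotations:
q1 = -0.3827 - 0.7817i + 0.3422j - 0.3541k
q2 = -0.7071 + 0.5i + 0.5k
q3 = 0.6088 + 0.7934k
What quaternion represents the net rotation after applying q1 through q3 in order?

q2 · q1 = 0.8385 + 0.1903i - 0.4558j + 0.2301k
q3 · q2 · q1 = 0.3279 + 0.4775i - 0.1265j + 0.8054k
0.3279 + 0.4775i - 0.1265j + 0.8054k


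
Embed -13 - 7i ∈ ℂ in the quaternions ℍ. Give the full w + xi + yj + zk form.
-13 - 7i + 0j + 0k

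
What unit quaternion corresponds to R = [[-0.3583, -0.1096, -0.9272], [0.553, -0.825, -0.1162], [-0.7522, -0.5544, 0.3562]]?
0.2079 - 0.5269i - 0.2104j + 0.7968k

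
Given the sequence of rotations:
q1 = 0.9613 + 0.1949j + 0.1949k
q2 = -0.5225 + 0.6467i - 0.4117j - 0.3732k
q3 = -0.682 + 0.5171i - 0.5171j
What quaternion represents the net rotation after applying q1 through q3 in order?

q2 · q1 = -0.3493 + 0.6142i - 0.6236j - 0.3346k
q3 · q2 · q1 = -0.4018 - 0.4265i + 0.7789j + 0.2233k
-0.4018 - 0.4265i + 0.7789j + 0.2233k


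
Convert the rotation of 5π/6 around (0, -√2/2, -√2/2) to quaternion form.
0.2588 - 0.683j - 0.683k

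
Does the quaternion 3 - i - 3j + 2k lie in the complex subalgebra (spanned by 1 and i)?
No. The quaternion 3 - i - 3j + 2k has j-coefficient y = -3 and k-coefficient z = 2, not both zero, so it does not lie in the complex subalgebra spanned by 1 and i.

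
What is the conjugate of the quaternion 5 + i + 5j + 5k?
5 - i - 5j - 5k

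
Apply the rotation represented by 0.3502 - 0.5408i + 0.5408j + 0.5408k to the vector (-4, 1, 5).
(-1.315, 5.473, 3.212)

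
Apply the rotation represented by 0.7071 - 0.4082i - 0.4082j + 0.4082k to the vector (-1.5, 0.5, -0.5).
(-0.167, -1.321, -0.988)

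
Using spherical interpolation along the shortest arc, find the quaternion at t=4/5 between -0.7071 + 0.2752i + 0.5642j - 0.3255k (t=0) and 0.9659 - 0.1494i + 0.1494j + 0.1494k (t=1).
-0.9626 + 0.1858i + 0.0012j - 0.197k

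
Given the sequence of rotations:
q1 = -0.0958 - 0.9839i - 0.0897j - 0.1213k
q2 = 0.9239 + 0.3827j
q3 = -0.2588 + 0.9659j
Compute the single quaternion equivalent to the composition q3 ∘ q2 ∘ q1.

q2 · q1 = -0.0542 - 0.9554i - 0.1195j + 0.2645k
q3 · q2 · q1 = 0.1295 + 0.5027i - 0.0214j + 0.8544k
0.1295 + 0.5027i - 0.0214j + 0.8544k


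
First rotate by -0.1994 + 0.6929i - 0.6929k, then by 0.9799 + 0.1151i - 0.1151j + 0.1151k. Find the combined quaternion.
-0.1954 + 0.7358i + 0.1825j - 0.6222k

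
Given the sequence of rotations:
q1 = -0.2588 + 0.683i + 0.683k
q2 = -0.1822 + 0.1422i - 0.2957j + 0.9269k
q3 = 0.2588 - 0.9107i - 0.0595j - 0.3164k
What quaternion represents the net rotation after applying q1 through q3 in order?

q2 · q1 = -0.683 - 0.3632i + 0.6125j - 0.1624k
q3 · q2 · q1 = -0.5225 + 0.7315i + 0.1662j - 0.4053k
-0.5225 + 0.7315i + 0.1662j - 0.4053k


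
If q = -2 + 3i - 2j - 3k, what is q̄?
-2 - 3i + 2j + 3k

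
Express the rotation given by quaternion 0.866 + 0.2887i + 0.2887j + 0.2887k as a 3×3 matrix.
[[0.6666, -0.3333, 0.6667], [0.6667, 0.6666, -0.3333], [-0.3333, 0.6667, 0.6666]]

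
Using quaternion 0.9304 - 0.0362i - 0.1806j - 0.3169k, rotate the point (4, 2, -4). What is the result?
(5.394, -1.441, -2.198)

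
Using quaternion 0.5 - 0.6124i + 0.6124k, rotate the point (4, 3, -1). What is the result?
(-0.087, 0.337, -5.087)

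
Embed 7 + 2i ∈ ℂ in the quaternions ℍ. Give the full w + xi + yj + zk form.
7 + 2i + 0j + 0k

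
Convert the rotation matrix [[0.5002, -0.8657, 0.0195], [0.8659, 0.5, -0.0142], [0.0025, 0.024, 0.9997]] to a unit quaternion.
0.866 + 0.011i + 0.0049j + 0.4999k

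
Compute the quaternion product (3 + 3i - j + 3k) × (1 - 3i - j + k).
8 - 4i - 16j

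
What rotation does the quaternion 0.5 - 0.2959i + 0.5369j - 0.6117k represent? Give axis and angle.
axis = (-0.3417, 0.62, -0.7063), θ = 2π/3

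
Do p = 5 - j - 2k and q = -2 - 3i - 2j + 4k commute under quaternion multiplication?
No: pq = -4 - 23i - 2j + 21k ≠ -4 - 7i - 14j + 27k = qp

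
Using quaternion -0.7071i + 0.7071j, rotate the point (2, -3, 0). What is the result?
(3, -2, 0)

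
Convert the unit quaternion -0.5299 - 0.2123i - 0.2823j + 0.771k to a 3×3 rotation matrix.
[[-0.3483, 0.937, -0.0282], [-0.6972, -0.279, -0.6603], [-0.6265, -0.2103, 0.7505]]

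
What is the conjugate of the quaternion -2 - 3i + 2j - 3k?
-2 + 3i - 2j + 3k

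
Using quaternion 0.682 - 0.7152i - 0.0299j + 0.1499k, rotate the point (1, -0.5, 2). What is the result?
(0.524, 2.214, 0.269)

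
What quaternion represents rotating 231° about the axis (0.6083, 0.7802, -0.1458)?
-0.4305 + 0.549i + 0.7042j - 0.1316k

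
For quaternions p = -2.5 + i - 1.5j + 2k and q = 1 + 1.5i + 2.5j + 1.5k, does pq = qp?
No: pq = -3.25 - 10i - 6.25j + 3k ≠ -3.25 + 4.5i - 9.25j - 6.5k = qp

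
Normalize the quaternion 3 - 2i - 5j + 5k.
0.378 - 0.252i - 0.6299j + 0.6299k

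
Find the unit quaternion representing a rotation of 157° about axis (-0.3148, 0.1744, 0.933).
0.1994 - 0.3085i + 0.1709j + 0.9143k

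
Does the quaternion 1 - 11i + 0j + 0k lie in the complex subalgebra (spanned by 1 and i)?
Yes. The quaternion 1 - 11i has j- and k-coefficients y = z = 0, so it lies in the complex subalgebra spanned by 1 and i.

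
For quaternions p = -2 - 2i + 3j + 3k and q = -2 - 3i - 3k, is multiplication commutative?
No: pq = 7 + i - 21j + 9k ≠ 7 + 19i + 9j - 9k = qp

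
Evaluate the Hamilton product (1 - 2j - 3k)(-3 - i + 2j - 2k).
-5 + 9i + 11j + 5k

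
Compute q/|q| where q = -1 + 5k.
-0.1961 + 0.9806k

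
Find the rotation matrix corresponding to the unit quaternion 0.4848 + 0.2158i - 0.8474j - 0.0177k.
[[-0.4368, -0.3486, -0.8293], [-0.3829, 0.9062, -0.1792], [0.814, 0.2392, -0.5293]]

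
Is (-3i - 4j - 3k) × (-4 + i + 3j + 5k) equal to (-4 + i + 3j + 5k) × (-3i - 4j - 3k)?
No: pq = 30 + i + 28j + 7k ≠ 30 + 23i + 4j + 17k = qp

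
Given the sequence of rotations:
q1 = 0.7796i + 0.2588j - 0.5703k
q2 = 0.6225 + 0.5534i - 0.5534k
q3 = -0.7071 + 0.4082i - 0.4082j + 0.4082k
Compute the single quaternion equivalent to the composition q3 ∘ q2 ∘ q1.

q2 · q1 = -0.747 + 0.6285i + 0.0453j - 0.2118k
q3 · q2 · q1 = 0.3766 - 0.6814i + 0.6159j + 0.1199k
0.3766 - 0.6814i + 0.6159j + 0.1199k


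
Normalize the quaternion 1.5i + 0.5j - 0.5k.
0.9045i + 0.3015j - 0.3015k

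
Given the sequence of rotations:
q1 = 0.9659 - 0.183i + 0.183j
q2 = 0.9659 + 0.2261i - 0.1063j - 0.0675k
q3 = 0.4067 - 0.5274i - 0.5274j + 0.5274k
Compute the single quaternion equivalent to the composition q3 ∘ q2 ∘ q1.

q2 · q1 = 0.9938 + 0.054i + 0.0864j - 0.0433k
q3 · q2 · q1 = 0.5011 - 0.5249i - 0.4833j + 0.4894k
0.5011 - 0.5249i - 0.4833j + 0.4894k


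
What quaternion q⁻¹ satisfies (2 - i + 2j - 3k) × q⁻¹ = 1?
0.1111 + 0.0556i - 0.1111j + 0.1667k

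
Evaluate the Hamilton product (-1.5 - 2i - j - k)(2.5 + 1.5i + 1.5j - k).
-0.25 - 4.75i - 8.25j - 2.5k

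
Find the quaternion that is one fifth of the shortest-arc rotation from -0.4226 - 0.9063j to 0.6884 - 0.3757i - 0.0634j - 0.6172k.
-0.5677 + 0.102i - 0.7996j + 0.1675k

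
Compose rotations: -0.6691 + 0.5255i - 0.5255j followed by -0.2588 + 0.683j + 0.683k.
0.5321 + 0.2229i + 0.0379j - 0.8159k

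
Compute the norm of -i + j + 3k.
√11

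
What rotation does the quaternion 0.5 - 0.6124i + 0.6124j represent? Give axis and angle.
axis = (-√2/2, √2/2, 0), θ = 2π/3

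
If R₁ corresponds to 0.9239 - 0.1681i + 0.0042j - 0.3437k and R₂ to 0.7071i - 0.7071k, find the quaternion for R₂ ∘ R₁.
-0.1242 + 0.6563i + 0.3619j - 0.6503k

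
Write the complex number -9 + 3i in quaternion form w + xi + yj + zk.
-9 + 3i + 0j + 0k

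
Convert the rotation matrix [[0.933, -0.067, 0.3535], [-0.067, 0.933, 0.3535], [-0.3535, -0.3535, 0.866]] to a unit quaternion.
0.9659 - 0.183i + 0.183j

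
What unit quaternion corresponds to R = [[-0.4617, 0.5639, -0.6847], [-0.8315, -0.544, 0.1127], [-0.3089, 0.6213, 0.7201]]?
-0.4226 - 0.3009i + 0.2223j + 0.8255k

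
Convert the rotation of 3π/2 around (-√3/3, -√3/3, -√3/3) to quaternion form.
-0.7071 - 0.4082i - 0.4082j - 0.4082k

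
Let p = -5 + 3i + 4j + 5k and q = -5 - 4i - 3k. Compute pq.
52 - 7i - 31j + 6k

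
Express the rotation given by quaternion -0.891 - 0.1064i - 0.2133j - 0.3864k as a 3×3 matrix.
[[0.6104, -0.6432, 0.4623], [0.734, 0.6787, -0.0248], [-0.2979, 0.3544, 0.8864]]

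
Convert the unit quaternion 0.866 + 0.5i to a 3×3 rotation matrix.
[[1, 0, 0], [0, 0.5, -0.866], [0, 0.866, 0.5]]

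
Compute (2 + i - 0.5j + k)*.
2 - i + 0.5j - k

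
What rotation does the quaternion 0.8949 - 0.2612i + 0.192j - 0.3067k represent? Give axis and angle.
axis = (-0.5853, 0.4302, -0.6873), θ = 53°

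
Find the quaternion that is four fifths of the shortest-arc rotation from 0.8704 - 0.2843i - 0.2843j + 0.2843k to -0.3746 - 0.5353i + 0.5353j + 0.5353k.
0.5855 + 0.409i - 0.5681j - 0.409k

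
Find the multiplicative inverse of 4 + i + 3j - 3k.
0.1143 - 0.0286i - 0.0857j + 0.0857k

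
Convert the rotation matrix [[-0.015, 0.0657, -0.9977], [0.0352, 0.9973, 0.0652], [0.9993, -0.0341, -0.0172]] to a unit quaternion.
0.7009 - 0.0354i - 0.7123j - 0.0109k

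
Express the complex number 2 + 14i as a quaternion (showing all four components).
2 + 14i + 0j + 0k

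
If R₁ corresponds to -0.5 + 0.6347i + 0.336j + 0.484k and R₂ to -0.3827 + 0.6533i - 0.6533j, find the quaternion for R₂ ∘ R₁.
-0.0038 - 0.8857i - 0.1181j + 0.4489k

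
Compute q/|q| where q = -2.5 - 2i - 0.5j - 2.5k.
-0.6108 - 0.4887i - 0.1222j - 0.6108k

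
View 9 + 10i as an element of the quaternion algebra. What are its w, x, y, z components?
9 + 10i + 0j + 0k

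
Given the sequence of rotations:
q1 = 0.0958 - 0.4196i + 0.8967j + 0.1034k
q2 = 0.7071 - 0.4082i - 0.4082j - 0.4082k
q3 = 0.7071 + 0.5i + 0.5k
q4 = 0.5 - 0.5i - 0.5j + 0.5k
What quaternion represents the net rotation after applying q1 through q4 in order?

q2 · q1 = 0.3047 - 0.012i + 0.8084j - 0.5033k
q3 · q2 · q1 = 0.4731 - 0.2603i + 0.8173j + 0.2007k
q4 · q3 · q2 · q1 = 0.4147 - 0.8757i + 0.1423j - 0.2019k
0.4147 - 0.8757i + 0.1423j - 0.2019k


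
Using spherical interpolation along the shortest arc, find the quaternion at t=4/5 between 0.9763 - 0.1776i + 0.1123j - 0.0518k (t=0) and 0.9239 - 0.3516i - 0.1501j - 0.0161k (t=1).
0.9423 - 0.3192i - 0.098j - 0.0235k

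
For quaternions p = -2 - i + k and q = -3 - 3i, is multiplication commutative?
No: pq = 3 + 9i - 3j - 3k ≠ 3 + 9i + 3j - 3k = qp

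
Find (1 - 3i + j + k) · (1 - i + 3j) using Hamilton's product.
-5 - 7i + 3j - 7k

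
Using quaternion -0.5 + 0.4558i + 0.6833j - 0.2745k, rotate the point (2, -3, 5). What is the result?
(-5.882, 0.897, 1.612)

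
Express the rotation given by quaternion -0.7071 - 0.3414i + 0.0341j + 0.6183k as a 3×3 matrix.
[[0.2331, 0.8511, -0.4704], [-0.8977, 0.0023, -0.4406], [-0.374, 0.525, 0.7646]]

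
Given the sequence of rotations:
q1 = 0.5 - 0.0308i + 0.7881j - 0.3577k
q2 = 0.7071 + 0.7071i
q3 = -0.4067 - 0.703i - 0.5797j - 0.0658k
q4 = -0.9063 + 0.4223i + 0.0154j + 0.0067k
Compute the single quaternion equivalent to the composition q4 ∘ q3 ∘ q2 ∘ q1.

q2 · q1 = 0.3753 + 0.3318i + 0.8102j + 0.3043k
q3 · q2 · q1 = 0.5703 - 0.5219i - 0.355j - 0.5257k
q4 · q3 · q2 · q1 = -0.2875 + 0.7081i + 0.549j + 0.3384k
-0.2875 + 0.7081i + 0.549j + 0.3384k


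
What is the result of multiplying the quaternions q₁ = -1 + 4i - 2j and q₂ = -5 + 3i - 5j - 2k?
-17 - 19i + 23j - 12k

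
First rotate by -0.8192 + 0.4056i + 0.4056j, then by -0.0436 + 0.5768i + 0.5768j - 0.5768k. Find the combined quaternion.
-0.4322 - 0.2562i - 0.7241j + 0.4725k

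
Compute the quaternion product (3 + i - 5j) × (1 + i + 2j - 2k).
12 + 14i + 3j + k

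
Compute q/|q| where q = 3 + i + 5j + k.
0.5 + 0.1667i + 0.8333j + 0.1667k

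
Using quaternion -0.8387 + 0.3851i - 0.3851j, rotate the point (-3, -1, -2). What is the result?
(-3.106, -1.106, 1.77)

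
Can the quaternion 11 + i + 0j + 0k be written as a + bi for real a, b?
Yes. The quaternion 11 + i has j- and k-coefficients y = z = 0, so it lies in the complex subalgebra spanned by 1 and i.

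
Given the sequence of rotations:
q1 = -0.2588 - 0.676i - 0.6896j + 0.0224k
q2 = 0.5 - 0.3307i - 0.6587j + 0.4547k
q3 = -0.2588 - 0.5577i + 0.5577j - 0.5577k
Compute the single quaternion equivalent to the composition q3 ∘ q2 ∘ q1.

q2 · q1 = -0.8174 + 0.0464i - 0.4743j - 0.3237k
q3 · q2 · q1 = 0.3214 - 0.0012i - 0.5395j + 0.7783k
0.3214 - 0.0012i - 0.5395j + 0.7783k


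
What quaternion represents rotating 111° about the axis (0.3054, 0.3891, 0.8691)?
0.5664 + 0.2517i + 0.3207j + 0.7162k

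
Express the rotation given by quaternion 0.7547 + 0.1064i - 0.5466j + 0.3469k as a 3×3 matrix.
[[0.1618, -0.6399, -0.7512], [0.4073, 0.7367, -0.5398], [0.8989, -0.2186, 0.3798]]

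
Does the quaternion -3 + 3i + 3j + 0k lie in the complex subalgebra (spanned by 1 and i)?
No. The quaternion -3 + 3i + 3j has j-coefficient y = 3 and k-coefficient z = 0, not both zero, so it does not lie in the complex subalgebra spanned by 1 and i.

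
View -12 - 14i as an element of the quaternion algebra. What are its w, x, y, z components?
-12 - 14i + 0j + 0k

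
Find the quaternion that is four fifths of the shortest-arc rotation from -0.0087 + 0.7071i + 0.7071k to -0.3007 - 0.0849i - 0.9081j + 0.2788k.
-0.279 + 0.1235i - 0.835j + 0.4579k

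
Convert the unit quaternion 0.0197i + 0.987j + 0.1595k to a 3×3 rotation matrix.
[[-0.9992, 0.0389, 0.0063], [0.0389, 0.9483, 0.3149], [0.0063, 0.3149, -0.9491]]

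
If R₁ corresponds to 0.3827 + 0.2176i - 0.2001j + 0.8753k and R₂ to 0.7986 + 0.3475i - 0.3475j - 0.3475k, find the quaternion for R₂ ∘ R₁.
0.4646 - 0.0669i - 0.6726j + 0.5721k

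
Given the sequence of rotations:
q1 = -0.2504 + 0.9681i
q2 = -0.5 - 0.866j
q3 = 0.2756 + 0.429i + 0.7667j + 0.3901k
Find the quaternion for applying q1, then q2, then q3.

q2 · q1 = 0.1252 - 0.484i + 0.2168j + 0.8384k
q3 · q2 · q1 = -0.2511 + 0.4785i - 0.3927j + 0.744k
-0.2511 + 0.4785i - 0.3927j + 0.744k


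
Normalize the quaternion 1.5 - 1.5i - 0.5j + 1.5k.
0.5669 - 0.5669i - 0.189j + 0.5669k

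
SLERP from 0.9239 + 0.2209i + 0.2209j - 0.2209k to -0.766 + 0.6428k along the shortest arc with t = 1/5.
0.9142 + 0.1801i + 0.1801j - 0.3152k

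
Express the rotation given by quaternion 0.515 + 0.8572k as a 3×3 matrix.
[[-0.4696, -0.8829, 0], [0.8829, -0.4696, 0], [0, 0, 1]]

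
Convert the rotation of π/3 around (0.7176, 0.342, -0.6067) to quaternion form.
0.866 + 0.3588i + 0.171j - 0.3034k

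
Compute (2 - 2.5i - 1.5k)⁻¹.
0.16 + 0.2i + 0.12k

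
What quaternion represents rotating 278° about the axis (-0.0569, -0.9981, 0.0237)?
-0.7547 - 0.0373i - 0.6548j + 0.0155k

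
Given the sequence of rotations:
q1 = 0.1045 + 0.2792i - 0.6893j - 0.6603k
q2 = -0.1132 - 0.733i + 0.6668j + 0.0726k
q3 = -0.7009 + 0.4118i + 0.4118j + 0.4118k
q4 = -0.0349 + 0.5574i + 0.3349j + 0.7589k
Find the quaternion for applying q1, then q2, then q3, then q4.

q2 · q1 = 0.7004 - 0.4984i - 0.316j + 0.4014k
q3 · q2 · q1 = -0.3208 + 0.9332i + 0.1394j + 0.0822k
q4 · q3 · q2 · q1 = -0.618 - 0.2896i + 0.5501j - 0.4812k
-0.618 - 0.2896i + 0.5501j - 0.4812k


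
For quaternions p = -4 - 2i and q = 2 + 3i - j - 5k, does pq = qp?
No: pq = -2 - 16i - 6j + 22k ≠ -2 - 16i + 14j + 18k = qp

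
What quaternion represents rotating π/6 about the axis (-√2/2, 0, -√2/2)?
0.9659 - 0.183i - 0.183k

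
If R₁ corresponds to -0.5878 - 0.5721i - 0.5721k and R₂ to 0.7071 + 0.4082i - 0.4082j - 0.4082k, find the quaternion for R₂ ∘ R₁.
-0.4156 - 0.4109i + 0.707j - 0.3981k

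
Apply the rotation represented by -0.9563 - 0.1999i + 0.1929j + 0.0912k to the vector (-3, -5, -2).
(-2.403, -3.068, -4.776)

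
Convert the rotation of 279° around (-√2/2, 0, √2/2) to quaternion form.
-0.7604 - 0.4592i + 0.4592k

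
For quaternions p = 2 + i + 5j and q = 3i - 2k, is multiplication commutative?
No: pq = -3 - 4i + 2j - 19k ≠ -3 + 16i - 2j + 11k = qp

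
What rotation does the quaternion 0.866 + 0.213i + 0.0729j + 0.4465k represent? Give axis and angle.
axis = (0.426, 0.1458, 0.8929), θ = π/3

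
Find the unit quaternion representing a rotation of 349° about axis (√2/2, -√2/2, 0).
-0.9954 + 0.0678i - 0.0678j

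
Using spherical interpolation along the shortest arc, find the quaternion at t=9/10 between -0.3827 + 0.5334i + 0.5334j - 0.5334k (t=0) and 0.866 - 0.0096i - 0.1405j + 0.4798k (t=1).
-0.8409 + 0.0689i + 0.1895j - 0.5021k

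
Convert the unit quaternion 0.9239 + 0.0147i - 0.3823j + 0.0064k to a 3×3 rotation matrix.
[[0.7076, -0.0231, -0.7062], [0.0006, 0.9995, -0.0321], [0.7066, 0.0223, 0.7073]]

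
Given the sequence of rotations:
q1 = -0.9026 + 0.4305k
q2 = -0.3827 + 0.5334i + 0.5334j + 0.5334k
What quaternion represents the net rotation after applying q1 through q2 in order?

q2 · q1 = 0.1158 - 0.2518i - 0.7111j - 0.6462k
0.1158 - 0.2518i - 0.7111j - 0.6462k


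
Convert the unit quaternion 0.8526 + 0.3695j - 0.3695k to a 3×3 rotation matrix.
[[0.4539, 0.6301, 0.6301], [-0.6301, 0.7269, -0.2731], [-0.6301, -0.2731, 0.7269]]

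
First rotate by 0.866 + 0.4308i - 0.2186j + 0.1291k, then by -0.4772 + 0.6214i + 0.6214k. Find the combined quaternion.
-0.7612 + 0.4684i + 0.2918j + 0.3407k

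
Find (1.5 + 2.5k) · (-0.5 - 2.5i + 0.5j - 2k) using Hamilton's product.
4.25 - 5i - 5.5j - 4.25k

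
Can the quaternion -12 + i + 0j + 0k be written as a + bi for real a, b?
Yes. The quaternion -12 + i has j- and k-coefficients y = z = 0, so it lies in the complex subalgebra spanned by 1 and i.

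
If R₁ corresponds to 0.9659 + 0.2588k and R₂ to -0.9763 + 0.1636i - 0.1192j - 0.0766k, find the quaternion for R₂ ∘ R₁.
-0.9232 + 0.1272i - 0.1575j - 0.3267k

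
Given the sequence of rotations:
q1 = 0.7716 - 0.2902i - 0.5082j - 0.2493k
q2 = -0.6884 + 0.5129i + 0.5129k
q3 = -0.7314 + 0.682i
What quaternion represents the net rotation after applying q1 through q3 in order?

q2 · q1 = -0.2545 + 0.8562i + 0.3289j + 0.3067k
q3 · q2 · q1 = -0.3978 - 0.7998i - 0.4497j
-0.3978 - 0.7998i - 0.4497j


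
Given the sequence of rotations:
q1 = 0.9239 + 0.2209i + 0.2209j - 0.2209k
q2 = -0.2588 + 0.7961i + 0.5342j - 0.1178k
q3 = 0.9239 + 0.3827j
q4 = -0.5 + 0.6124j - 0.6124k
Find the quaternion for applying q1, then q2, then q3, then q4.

q2 · q1 = -0.559 + 0.5864i + 0.5862j + 0.0062k
q3 · q2 · q1 = -0.7408 + 0.5441i + 0.3277j - 0.2187k
q4 · q3 · q2 · q1 = 0.0358 - 0.2053i - 0.9507j + 0.2298k
0.0358 - 0.2053i - 0.9507j + 0.2298k


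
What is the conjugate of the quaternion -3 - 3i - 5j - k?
-3 + 3i + 5j + k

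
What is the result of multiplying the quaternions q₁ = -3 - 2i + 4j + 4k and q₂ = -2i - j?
10i - 5j + 10k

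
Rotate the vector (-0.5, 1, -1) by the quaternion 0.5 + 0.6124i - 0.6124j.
(-0.263, 1.237, 0.806)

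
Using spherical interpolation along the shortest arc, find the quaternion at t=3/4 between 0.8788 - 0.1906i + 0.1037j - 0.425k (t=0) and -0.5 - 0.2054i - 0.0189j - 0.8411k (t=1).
0.7832 + 0.1162i + 0.0559j + 0.6082k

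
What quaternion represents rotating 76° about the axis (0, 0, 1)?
0.788 + 0.6157k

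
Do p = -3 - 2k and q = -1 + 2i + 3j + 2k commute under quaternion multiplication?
No: pq = 7 - 13j - 4k ≠ 7 - 12i - 5j - 4k = qp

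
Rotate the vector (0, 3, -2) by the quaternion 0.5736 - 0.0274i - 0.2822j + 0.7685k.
(-1.867, 0.257, -3.074)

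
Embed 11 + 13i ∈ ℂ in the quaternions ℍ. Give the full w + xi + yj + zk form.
11 + 13i + 0j + 0k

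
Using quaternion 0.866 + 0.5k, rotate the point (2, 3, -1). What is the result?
(-1.598, 3.232, -1)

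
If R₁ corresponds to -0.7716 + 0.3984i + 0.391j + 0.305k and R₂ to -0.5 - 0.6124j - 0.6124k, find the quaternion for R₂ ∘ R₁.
0.812 - 0.1465i + 0.033j + 0.564k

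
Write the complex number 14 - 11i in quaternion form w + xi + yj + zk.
14 - 11i + 0j + 0k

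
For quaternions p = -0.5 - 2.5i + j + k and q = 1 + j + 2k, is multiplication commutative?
No: pq = -3.5 - 1.5i + 5.5j - 2.5k ≠ -3.5 - 3.5i - 4.5j + 2.5k = qp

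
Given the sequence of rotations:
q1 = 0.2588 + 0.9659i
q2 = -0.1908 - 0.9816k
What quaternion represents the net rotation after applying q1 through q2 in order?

q2 · q1 = -0.0494 - 0.1843i - 0.9481j - 0.254k
-0.0494 - 0.1843i - 0.9481j - 0.254k


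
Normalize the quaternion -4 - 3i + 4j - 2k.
-0.5963 - 0.4472i + 0.5963j - 0.2981k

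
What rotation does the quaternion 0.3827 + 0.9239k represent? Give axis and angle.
axis = (0, 0, 1), θ = 3π/4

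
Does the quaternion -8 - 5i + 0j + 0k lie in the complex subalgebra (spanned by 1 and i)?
Yes. The quaternion -8 - 5i has j- and k-coefficients y = z = 0, so it lies in the complex subalgebra spanned by 1 and i.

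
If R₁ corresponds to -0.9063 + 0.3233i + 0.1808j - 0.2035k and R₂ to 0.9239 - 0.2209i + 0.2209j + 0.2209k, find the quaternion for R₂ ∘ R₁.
-0.7609 + 0.414i - 0.0067j - 0.4996k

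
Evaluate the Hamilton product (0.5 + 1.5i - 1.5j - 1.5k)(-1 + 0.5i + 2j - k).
0.25 + 3.25i + 3.25j + 4.75k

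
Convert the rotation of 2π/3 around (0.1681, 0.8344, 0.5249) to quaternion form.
0.5 + 0.1456i + 0.7226j + 0.4546k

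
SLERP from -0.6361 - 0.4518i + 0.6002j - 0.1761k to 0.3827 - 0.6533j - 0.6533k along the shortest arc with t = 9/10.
-0.433 - 0.0541i + 0.681j + 0.5881k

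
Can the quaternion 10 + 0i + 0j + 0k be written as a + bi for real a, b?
Yes. The quaternion 10 has j- and k-coefficients y = z = 0, so it lies in the complex subalgebra spanned by 1 and i.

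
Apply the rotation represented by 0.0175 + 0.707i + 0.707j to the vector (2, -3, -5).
(-3.122, 2.122, 4.873)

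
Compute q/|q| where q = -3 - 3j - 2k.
-0.6396 - 0.6396j - 0.4264k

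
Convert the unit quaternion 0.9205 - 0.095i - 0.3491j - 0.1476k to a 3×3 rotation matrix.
[[0.7127, 0.3381, -0.6146], [-0.2054, 0.9384, 0.2779], [0.6707, -0.0718, 0.7382]]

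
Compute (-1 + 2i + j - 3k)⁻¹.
-0.0667 - 0.1333i - 0.0667j + 0.2k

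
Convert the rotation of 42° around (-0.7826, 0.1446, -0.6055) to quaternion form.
0.9336 - 0.2805i + 0.0518j - 0.217k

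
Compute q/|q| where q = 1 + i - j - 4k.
0.2294 + 0.2294i - 0.2294j - 0.9177k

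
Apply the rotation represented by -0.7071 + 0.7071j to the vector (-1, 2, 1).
(-1, 2, -1)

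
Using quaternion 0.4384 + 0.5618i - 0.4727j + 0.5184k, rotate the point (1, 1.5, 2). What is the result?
(-1.127, -2.295, 0.844)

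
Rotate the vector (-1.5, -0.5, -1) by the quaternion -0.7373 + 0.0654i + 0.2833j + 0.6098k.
(-0.274, 0.727, -1.702)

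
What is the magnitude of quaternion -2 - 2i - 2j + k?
√13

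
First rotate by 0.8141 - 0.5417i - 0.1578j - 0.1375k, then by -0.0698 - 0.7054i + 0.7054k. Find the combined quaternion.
-0.3419 - 0.4251i - 0.4681j + 0.6952k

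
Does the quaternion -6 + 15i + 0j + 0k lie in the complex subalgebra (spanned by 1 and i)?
Yes. The quaternion -6 + 15i has j- and k-coefficients y = z = 0, so it lies in the complex subalgebra spanned by 1 and i.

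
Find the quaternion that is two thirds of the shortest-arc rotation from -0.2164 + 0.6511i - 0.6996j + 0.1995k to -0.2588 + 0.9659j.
0.1049 + 0.2458i - 0.9607j + 0.0753k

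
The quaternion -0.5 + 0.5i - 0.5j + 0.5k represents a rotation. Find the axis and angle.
axis = (√3/3, -√3/3, √3/3), θ = 4π/3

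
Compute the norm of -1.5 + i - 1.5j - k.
2.55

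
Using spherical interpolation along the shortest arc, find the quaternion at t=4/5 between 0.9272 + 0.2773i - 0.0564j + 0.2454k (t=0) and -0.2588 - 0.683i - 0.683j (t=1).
0.4597 + 0.667i + 0.583j + 0.0618k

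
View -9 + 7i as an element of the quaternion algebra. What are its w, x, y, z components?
-9 + 7i + 0j + 0k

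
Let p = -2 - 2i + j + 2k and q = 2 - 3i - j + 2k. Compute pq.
-13 + 6i + 2j + 5k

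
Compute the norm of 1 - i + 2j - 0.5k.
2.5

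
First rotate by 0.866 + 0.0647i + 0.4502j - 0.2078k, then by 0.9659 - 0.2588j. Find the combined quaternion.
0.953 + 0.1163i + 0.2107j - 0.184k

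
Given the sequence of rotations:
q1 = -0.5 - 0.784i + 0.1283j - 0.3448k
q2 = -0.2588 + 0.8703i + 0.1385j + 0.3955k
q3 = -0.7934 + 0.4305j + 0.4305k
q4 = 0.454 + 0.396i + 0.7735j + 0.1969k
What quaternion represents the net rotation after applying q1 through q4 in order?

q2 · q1 = 0.9303 - 0.3307i - 0.1124j + 0.1117k
q3 · q2 · q1 = -0.7378 + 0.3589i + 0.3473j + 0.4542k
q4 · q3 · q2 · q1 = -0.8352 + 0.1537i - 0.5222j - 0.0791k
-0.8352 + 0.1537i - 0.5222j - 0.0791k


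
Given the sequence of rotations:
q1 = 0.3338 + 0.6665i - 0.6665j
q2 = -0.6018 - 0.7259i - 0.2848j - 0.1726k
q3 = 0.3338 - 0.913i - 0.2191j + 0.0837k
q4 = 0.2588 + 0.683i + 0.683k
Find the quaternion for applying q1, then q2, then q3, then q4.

q2 · q1 = 0.0931 - 0.7584i + 0.191j + 0.616k
q3 · q2 · q1 = -0.6711 - 0.4891i + 0.5423j - 0.1271k
q4 · q3 · q2 · q1 = 0.2472 - 0.9553i - 0.1069j - 0.1209k
0.2472 - 0.9553i - 0.1069j - 0.1209k


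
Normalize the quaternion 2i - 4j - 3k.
0.3714i - 0.7428j - 0.5571k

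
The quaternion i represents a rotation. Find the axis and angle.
axis = (1, 0, 0), θ = π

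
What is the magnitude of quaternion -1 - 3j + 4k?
√26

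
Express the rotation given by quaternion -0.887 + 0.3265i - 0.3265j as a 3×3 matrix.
[[0.7868, -0.2132, 0.5792], [-0.2132, 0.7868, 0.5792], [-0.5792, -0.5792, 0.5736]]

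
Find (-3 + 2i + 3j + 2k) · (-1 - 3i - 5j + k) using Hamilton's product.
22 + 20i + 4j - 6k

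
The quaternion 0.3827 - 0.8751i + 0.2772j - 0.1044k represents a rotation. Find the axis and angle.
axis = (-0.9472, 0.3, -0.113), θ = 3π/4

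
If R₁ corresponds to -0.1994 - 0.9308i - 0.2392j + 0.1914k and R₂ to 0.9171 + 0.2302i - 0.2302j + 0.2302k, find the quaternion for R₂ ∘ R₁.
-0.0677 - 0.8885i - 0.4318j - 0.1397k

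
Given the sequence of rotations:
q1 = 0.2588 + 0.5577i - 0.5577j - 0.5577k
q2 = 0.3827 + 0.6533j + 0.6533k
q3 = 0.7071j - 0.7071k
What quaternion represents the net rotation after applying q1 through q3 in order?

q2 · q1 = 0.8277 + 0.2134i + 0.32j - 0.4087k
q3 · q2 · q1 = -0.5153 - 0.0627i + 0.4344j - 0.7362k
-0.5153 - 0.0627i + 0.4344j - 0.7362k


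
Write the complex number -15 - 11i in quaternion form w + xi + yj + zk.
-15 - 11i + 0j + 0k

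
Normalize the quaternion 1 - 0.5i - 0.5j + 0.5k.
0.7559 - 0.378i - 0.378j + 0.378k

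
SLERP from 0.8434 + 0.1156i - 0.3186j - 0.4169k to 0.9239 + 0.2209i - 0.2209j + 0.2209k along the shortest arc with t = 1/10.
0.8699 + 0.1294i - 0.3148j - 0.3569k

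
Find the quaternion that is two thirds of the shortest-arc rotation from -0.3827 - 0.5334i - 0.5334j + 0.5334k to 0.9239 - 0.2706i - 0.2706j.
-0.9655 - 0.0284i - 0.0284j + 0.2572k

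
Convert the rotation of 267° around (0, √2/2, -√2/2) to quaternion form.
-0.6884 + 0.5129j - 0.5129k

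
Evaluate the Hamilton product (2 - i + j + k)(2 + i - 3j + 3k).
5 + 6i + 10k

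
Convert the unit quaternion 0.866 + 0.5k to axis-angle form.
axis = (0, 0, 1), θ = π/3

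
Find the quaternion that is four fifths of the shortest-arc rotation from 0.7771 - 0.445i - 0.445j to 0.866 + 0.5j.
0.9399 - 0.1091i + 0.3235j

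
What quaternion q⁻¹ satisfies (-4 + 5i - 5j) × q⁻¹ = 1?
-0.0606 - 0.0758i + 0.0758j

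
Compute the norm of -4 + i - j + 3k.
√27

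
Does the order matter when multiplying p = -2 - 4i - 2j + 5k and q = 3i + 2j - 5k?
Yes: pq = 41 - 6i - 9j + 8k ≠ 41 - 6i + j + 12k = qp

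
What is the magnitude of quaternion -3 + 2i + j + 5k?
√39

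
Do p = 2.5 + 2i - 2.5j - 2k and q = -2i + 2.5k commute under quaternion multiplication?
No: pq = 9 - 11.25i - j + 1.25k ≠ 9 + 1.25i + j + 11.25k = qp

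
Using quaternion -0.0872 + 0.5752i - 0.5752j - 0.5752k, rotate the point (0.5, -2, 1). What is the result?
(0.801, 1.128, -1.827)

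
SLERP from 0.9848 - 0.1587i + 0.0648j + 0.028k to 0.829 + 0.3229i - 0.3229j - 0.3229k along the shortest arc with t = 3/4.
0.9172 + 0.2091i - 0.2348j - 0.2448k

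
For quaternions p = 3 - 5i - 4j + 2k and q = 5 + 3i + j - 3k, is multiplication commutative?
No: pq = 40 - 6i - 26j + 8k ≠ 40 - 26i - 8j - 6k = qp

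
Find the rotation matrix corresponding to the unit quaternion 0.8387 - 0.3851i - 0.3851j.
[[0.7034, 0.2966, -0.646], [0.2966, 0.7034, 0.646], [0.646, -0.646, 0.4068]]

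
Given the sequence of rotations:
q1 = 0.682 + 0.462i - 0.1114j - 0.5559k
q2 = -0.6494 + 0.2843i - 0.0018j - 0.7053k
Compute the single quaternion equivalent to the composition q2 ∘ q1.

q2 · q1 = -0.9665 - 0.1837i - 0.0967j - 0.1509k
-0.9665 - 0.1837i - 0.0967j - 0.1509k


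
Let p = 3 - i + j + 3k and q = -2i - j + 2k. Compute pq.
-7 - i - 7j + 9k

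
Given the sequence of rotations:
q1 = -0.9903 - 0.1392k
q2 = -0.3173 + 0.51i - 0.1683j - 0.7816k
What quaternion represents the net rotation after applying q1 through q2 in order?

q2 · q1 = 0.2054 - 0.4816i + 0.2377j + 0.8182k
0.2054 - 0.4816i + 0.2377j + 0.8182k


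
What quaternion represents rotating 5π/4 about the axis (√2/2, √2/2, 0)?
-0.3827 + 0.6533i + 0.6533j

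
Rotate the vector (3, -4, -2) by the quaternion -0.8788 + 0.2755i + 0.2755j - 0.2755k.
(4.691, -1.542, 2.149)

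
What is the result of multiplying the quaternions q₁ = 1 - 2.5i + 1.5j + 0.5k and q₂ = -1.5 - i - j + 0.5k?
-2.75 + 4i - 2.5j + 3.75k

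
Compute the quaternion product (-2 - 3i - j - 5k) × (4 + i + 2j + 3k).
12 - 7i - 4j - 31k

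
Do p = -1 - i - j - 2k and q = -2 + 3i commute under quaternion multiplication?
No: pq = 5 - i - 4j + 7k ≠ 5 - i + 8j + k = qp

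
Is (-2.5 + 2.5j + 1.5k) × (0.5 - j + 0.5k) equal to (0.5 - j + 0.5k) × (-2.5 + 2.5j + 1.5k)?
No: pq = 0.5 + 2.75i + 3.75j - 0.5k ≠ 0.5 - 2.75i + 3.75j - 0.5k = qp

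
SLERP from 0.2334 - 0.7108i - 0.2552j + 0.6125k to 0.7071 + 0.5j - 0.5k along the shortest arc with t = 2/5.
-0.1941 - 0.5186i - 0.4439j + 0.7045k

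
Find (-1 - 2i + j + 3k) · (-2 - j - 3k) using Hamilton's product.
12 + 4i - 7j - k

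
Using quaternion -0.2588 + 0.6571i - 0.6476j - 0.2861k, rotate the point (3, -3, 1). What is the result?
(2.949, -1.316, -2.927)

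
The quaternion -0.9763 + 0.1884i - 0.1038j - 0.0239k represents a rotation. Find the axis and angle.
axis = (0.8705, -0.4796, -0.1104), θ = 335°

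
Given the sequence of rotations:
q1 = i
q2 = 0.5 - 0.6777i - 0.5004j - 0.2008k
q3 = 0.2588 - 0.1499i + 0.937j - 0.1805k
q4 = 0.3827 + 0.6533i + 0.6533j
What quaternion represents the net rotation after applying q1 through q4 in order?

q2 · q1 = 0.6777 + 0.5i - 0.2008j + 0.5004k
q3 · q2 · q1 = 0.5288 + 0.4604i + 0.5678j - 0.4312k
q4 · q3 · q2 · q1 = -0.4694 + 0.24i + 0.8445j - 0.0949k
-0.4694 + 0.24i + 0.8445j - 0.0949k


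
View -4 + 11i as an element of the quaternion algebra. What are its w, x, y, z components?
-4 + 11i + 0j + 0k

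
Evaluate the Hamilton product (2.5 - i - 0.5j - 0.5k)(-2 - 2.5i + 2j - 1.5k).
-7.25 - 2.5i + 5.75j - 6k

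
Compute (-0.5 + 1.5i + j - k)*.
-0.5 - 1.5i - j + k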